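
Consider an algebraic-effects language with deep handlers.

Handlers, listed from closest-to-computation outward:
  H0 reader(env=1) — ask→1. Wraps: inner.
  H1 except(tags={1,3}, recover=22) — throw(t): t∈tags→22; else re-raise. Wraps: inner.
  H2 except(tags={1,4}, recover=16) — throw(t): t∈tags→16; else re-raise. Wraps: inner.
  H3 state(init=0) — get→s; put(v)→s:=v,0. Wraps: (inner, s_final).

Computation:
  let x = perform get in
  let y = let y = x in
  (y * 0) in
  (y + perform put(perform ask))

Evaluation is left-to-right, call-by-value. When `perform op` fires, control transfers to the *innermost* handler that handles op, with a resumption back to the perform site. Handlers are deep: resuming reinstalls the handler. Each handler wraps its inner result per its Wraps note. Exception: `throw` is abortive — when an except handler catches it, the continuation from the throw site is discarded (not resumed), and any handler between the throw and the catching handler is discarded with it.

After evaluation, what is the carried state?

Answer: 1

Step-by-step:
get @ H3 ⇒ 0
ask @ H0 ⇒ 1
put(1) @ H3 ⇒ s:=1
H0 returns 0
H1 returns 0
H2 returns 0
H3 returns (0, 1)
= (0, 1)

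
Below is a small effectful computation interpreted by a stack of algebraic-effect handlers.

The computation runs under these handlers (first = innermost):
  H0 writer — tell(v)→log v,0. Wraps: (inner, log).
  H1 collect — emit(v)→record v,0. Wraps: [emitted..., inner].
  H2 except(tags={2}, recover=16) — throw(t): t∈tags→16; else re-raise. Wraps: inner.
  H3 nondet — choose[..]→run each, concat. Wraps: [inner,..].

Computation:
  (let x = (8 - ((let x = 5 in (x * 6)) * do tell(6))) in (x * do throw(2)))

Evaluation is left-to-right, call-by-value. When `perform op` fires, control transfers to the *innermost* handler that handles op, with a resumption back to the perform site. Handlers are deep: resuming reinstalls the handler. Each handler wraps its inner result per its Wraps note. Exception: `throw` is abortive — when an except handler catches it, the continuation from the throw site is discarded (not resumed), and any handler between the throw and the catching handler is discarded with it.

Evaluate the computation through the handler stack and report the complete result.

Evaluation trace:
tell(6) @ H0 ⇒ log+=6
throw(2) @ H2 caught ⇒ 16
H3 returns [16]
= [16]

Answer: [16]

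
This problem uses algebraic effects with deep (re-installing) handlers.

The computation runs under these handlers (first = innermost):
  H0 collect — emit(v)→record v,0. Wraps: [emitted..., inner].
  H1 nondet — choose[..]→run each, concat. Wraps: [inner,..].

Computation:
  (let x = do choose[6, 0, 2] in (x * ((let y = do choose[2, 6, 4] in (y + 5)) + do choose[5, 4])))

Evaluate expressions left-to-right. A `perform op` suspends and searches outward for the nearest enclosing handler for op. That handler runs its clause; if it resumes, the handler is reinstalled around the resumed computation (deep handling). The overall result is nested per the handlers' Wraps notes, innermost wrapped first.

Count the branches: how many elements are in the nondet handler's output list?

Working:
choose[6, 0, 2] @ H1
  branch[0] choose=6:
    choose[2, 6, 4] @ H1
      branch[0] choose=2:
        choose[5, 4] @ H1
          branch[0] choose=5:
            H0 returns [72]
            H1 returns [[72]]
          branch[1] choose=4:
            H0 returns [66]
            H1 returns [[66]]
      branch[1] choose=6:
        choose[5, 4] @ H1
          branch[0] choose=5:
            H0 returns [96]
            H1 returns [[96]]
          branch[1] choose=4:
            H0 returns [90]
            H1 returns [[90]]
      branch[2] choose=4:
        choose[5, 4] @ H1
          branch[0] choose=5:
            H0 returns [84]
            H1 returns [[84]]
          branch[1] choose=4:
            H0 returns [78]
            H1 returns [[78]]
  branch[1] choose=0:
    choose[2, 6, 4] @ H1
      branch[0] choose=2:
        choose[5, 4] @ H1
          branch[0] choose=5:
            H0 returns [0]
            H1 returns [[0]]
          branch[1] choose=4:
            H0 returns [0]
            H1 returns [[0]]
      branch[1] choose=6:
        choose[5, 4] @ H1
          branch[0] choose=5:
            H0 returns [0]
            H1 returns [[0]]
          branch[1] choose=4:
            H0 returns [0]
            H1 returns [[0]]
      branch[2] choose=4:
        choose[5, 4] @ H1
          branch[0] choose=5:
            H0 returns [0]
            H1 returns [[0]]
          branch[1] choose=4:
            H0 returns [0]
            H1 returns [[0]]
  branch[2] choose=2:
    choose[2, 6, 4] @ H1
      branch[0] choose=2:
        choose[5, 4] @ H1
          branch[0] choose=5:
            H0 returns [24]
            H1 returns [[24]]
          branch[1] choose=4:
            H0 returns [22]
            H1 returns [[22]]
      branch[1] choose=6:
        choose[5, 4] @ H1
          branch[0] choose=5:
            H0 returns [32]
            H1 returns [[32]]
          branch[1] choose=4:
            H0 returns [30]
            H1 returns [[30]]
      branch[2] choose=4:
        choose[5, 4] @ H1
          branch[0] choose=5:
            H0 returns [28]
            H1 returns [[28]]
          branch[1] choose=4:
            H0 returns [26]
            H1 returns [[26]]
= [[72], [66], [96], [90], [84], [78], [0], [0], [0], [0], [0], [0], [24], [22], [32], [30], [28], [26]]

Answer: 18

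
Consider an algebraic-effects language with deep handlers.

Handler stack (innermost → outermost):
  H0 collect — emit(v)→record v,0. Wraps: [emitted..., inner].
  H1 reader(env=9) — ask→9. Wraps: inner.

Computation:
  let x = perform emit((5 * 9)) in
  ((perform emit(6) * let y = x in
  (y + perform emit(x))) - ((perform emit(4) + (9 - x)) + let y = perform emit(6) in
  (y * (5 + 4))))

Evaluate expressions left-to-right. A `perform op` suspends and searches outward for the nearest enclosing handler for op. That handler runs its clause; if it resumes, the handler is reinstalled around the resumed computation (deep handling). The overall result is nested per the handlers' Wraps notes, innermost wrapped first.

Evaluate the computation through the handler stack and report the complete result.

Answer: [45, 6, 0, 4, 6, -9]

Step-by-step:
emit(45) @ H0 ⇒ out+=45
emit(6) @ H0 ⇒ out+=6
emit(0) @ H0 ⇒ out+=0
emit(4) @ H0 ⇒ out+=4
emit(6) @ H0 ⇒ out+=6
H0 returns [45, 6, 0, 4, 6, -9]
H1 returns [45, 6, 0, 4, 6, -9]
= [45, 6, 0, 4, 6, -9]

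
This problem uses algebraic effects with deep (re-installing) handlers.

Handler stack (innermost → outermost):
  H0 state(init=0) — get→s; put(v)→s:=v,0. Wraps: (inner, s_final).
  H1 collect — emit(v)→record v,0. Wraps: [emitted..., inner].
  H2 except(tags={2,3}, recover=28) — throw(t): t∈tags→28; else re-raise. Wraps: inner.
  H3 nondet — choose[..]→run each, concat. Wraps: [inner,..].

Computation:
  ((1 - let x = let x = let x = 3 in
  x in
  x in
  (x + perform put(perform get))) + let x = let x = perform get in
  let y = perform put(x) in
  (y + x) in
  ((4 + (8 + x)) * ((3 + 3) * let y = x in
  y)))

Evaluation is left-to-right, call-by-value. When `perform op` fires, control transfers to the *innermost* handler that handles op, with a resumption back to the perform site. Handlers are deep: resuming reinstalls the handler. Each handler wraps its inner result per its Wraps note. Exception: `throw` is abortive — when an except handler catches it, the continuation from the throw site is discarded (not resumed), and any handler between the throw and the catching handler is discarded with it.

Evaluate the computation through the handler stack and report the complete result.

Answer: [[(-2, 0)]]

Step-by-step:
get @ H0 ⇒ 0
put(0) @ H0 ⇒ s:=0
get @ H0 ⇒ 0
put(0) @ H0 ⇒ s:=0
H0 returns (-2, 0)
H1 returns [(-2, 0)]
H2 returns [(-2, 0)]
H3 returns [[(-2, 0)]]
= [[(-2, 0)]]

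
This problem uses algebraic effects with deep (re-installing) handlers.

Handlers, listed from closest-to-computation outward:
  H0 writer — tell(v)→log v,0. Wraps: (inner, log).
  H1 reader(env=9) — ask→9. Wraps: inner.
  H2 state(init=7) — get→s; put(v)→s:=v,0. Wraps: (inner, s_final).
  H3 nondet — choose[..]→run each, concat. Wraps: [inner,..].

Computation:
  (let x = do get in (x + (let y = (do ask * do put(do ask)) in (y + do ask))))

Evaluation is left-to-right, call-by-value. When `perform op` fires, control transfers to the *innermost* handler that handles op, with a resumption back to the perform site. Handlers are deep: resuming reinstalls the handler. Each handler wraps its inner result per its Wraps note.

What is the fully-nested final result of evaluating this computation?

Evaluation trace:
get @ H2 ⇒ 7
ask @ H1 ⇒ 9
ask @ H1 ⇒ 9
put(9) @ H2 ⇒ s:=9
ask @ H1 ⇒ 9
H0 returns (16, ())
H1 returns (16, ())
H2 returns ((16, ()), 9)
H3 returns [((16, ()), 9)]
= [((16, ()), 9)]

Answer: [((16, ()), 9)]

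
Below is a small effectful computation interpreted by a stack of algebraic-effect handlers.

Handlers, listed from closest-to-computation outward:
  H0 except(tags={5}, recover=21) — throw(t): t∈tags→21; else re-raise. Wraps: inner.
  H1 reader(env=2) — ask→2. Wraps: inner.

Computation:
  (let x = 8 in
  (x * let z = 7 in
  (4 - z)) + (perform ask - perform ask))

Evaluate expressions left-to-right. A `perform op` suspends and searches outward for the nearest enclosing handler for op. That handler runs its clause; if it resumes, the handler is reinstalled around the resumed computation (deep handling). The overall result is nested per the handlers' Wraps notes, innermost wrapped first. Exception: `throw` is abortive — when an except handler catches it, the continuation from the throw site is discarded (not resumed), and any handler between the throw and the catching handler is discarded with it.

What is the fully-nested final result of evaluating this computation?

Evaluation trace:
ask @ H1 ⇒ 2
ask @ H1 ⇒ 2
H0 returns -24
H1 returns -24
= -24

Answer: -24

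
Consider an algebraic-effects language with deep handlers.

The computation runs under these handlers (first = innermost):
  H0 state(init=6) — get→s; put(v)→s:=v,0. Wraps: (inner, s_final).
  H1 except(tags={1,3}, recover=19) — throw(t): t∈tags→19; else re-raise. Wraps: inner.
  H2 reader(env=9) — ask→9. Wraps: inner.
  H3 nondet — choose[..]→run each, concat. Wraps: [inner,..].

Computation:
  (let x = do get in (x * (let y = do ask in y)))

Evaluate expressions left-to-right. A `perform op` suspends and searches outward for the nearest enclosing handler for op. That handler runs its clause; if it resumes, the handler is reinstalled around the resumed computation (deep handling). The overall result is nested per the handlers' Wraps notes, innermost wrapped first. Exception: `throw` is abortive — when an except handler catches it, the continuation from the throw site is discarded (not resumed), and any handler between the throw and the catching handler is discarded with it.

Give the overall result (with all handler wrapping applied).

Step-by-step:
get @ H0 ⇒ 6
ask @ H2 ⇒ 9
H0 returns (54, 6)
H1 returns (54, 6)
H2 returns (54, 6)
H3 returns [(54, 6)]
= [(54, 6)]

Answer: [(54, 6)]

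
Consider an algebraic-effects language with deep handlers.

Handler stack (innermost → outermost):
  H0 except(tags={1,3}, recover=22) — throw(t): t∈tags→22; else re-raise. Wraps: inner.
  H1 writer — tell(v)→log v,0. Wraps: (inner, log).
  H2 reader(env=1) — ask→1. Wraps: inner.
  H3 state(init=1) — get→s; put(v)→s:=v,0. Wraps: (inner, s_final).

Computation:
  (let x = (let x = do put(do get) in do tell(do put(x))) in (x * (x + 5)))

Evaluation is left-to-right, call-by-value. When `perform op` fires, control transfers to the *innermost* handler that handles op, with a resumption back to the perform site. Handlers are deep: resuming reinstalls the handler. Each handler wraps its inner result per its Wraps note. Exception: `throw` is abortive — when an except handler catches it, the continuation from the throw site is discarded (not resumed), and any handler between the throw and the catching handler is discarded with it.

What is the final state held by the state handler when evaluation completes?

Step-by-step:
get @ H3 ⇒ 1
put(1) @ H3 ⇒ s:=1
put(0) @ H3 ⇒ s:=0
tell(0) @ H1 ⇒ log+=0
H0 returns 0
H1 returns (0, (0))
H2 returns (0, (0))
H3 returns ((0, (0)), 0)
= ((0, (0)), 0)

Answer: 0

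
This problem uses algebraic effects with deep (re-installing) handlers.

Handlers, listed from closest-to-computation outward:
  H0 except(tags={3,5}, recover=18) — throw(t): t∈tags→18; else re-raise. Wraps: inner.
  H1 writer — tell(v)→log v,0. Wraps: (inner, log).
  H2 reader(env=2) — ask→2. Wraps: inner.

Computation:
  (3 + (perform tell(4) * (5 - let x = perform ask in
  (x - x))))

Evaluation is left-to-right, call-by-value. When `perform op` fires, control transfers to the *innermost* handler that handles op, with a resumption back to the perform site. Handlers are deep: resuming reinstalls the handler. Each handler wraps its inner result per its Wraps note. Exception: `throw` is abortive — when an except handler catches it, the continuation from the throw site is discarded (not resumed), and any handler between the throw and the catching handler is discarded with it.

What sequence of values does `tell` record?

Answer: (4)

Step-by-step:
tell(4) @ H1 ⇒ log+=4
ask @ H2 ⇒ 2
H0 returns 3
H1 returns (3, (4))
H2 returns (3, (4))
= (3, (4))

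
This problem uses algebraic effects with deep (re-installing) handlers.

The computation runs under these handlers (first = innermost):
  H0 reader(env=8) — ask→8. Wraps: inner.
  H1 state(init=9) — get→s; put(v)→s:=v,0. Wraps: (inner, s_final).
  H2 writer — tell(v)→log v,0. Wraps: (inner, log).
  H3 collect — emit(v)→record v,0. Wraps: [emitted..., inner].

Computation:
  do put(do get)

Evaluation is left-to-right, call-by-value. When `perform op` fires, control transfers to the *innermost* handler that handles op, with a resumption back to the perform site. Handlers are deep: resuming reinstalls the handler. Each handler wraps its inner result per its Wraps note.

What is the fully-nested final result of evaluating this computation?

Answer: [((0, 9), ())]

Evaluation trace:
get @ H1 ⇒ 9
put(9) @ H1 ⇒ s:=9
H0 returns 0
H1 returns (0, 9)
H2 returns ((0, 9), ())
H3 returns [((0, 9), ())]
= [((0, 9), ())]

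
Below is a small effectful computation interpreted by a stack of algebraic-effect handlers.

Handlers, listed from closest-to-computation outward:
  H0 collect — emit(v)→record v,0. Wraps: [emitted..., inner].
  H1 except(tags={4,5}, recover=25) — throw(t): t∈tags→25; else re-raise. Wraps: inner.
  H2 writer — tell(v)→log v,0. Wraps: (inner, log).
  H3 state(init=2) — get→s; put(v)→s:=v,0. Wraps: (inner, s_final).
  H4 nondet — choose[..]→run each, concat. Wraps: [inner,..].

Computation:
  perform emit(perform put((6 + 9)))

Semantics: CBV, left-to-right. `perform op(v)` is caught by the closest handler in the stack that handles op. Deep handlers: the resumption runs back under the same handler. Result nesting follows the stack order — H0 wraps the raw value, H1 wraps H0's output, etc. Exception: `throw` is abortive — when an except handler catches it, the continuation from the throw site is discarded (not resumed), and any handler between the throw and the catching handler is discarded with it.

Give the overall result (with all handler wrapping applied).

Answer: [(([0, 0], ()), 15)]

Evaluation trace:
put(15) @ H3 ⇒ s:=15
emit(0) @ H0 ⇒ out+=0
H0 returns [0, 0]
H1 returns [0, 0]
H2 returns ([0, 0], ())
H3 returns (([0, 0], ()), 15)
H4 returns [(([0, 0], ()), 15)]
= [(([0, 0], ()), 15)]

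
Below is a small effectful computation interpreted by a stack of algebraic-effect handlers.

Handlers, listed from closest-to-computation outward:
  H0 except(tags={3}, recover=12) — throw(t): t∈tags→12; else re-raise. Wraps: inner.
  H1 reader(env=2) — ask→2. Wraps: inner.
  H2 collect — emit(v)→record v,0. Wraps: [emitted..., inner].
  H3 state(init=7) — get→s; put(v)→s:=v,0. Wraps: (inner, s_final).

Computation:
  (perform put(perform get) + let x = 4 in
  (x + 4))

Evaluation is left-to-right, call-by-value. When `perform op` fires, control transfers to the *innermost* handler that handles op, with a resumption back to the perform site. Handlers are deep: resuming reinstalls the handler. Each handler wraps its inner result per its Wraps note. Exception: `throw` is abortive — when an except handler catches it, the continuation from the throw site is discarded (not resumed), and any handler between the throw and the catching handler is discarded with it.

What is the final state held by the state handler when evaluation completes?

Answer: 7

Working:
get @ H3 ⇒ 7
put(7) @ H3 ⇒ s:=7
H0 returns 8
H1 returns 8
H2 returns [8]
H3 returns ([8], 7)
= ([8], 7)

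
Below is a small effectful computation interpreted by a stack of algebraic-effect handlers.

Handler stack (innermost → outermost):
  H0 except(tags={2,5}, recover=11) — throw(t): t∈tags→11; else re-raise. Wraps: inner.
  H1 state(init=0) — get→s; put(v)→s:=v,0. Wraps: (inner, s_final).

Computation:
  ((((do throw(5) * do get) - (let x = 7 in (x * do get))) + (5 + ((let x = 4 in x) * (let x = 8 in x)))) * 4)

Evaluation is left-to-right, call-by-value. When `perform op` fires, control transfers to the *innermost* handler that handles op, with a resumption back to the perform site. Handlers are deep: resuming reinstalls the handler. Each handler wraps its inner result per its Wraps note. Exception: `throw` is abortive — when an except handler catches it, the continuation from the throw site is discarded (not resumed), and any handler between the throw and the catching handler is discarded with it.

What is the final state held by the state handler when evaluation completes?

Working:
throw(5) @ H0 caught ⇒ 11
H1 returns (11, 0)
= (11, 0)

Answer: 0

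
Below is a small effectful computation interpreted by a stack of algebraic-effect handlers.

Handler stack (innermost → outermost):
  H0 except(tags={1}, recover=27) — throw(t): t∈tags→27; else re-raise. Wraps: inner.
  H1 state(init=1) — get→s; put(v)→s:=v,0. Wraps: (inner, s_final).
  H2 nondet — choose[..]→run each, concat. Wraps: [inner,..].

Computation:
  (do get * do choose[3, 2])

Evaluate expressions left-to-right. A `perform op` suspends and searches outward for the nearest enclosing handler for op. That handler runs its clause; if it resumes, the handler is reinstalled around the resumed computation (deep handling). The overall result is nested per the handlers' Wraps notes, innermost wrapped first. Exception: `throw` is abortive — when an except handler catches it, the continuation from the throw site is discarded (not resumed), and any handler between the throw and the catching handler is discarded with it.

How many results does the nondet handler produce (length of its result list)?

Answer: 2

Evaluation trace:
get @ H1 ⇒ 1
choose[3, 2] @ H2
  branch[0] choose=3:
    H0 returns 3
    H1 returns (3, 1)
    H2 returns [(3, 1)]
  branch[1] choose=2:
    H0 returns 2
    H1 returns (2, 1)
    H2 returns [(2, 1)]
= [(3, 1), (2, 1)]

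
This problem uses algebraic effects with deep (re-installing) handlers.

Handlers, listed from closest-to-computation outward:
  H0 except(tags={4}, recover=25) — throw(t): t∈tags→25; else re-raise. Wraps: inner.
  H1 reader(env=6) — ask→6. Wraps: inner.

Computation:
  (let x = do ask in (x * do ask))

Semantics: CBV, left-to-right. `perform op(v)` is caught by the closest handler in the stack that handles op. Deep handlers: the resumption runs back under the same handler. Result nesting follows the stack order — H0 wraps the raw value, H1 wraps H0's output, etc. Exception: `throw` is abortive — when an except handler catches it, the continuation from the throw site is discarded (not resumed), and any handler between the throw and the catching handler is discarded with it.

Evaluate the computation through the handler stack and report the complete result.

Evaluation trace:
ask @ H1 ⇒ 6
ask @ H1 ⇒ 6
H0 returns 36
H1 returns 36
= 36

Answer: 36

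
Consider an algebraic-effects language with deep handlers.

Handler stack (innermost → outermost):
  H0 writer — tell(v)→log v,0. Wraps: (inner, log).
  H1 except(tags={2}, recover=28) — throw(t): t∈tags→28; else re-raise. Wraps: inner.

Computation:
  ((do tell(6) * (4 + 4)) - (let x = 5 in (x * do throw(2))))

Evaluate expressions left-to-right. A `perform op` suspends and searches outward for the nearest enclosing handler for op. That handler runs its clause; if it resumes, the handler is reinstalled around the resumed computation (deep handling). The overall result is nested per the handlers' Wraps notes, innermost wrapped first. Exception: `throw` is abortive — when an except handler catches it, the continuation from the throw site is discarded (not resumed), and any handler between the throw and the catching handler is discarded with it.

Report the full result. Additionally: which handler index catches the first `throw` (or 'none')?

Evaluation trace:
tell(6) @ H0 ⇒ log+=6
throw(2) @ H1 caught ⇒ 28
= 28

Answer: 28 ; first throw caught by: H1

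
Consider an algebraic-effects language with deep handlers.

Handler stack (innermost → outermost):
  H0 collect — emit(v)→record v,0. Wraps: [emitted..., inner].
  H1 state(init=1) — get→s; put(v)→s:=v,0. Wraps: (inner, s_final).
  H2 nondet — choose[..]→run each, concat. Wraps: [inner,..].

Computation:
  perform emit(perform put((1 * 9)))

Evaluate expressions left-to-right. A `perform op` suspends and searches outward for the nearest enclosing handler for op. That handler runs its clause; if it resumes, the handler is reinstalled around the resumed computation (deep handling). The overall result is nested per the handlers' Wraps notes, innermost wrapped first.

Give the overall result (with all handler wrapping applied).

Evaluation trace:
put(9) @ H1 ⇒ s:=9
emit(0) @ H0 ⇒ out+=0
H0 returns [0, 0]
H1 returns ([0, 0], 9)
H2 returns [([0, 0], 9)]
= [([0, 0], 9)]

Answer: [([0, 0], 9)]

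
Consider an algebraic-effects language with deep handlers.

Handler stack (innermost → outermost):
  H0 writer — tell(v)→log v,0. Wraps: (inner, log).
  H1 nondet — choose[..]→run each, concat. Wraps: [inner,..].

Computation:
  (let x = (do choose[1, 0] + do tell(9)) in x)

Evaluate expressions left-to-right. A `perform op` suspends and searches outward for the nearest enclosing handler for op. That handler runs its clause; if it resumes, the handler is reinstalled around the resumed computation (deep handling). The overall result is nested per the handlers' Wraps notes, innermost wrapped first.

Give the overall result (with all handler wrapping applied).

Step-by-step:
choose[1, 0] @ H1
  branch[0] choose=1:
    tell(9) @ H0 ⇒ log+=9
    H0 returns (1, (9))
    H1 returns [(1, (9))]
  branch[1] choose=0:
    tell(9) @ H0 ⇒ log+=9
    H0 returns (0, (9))
    H1 returns [(0, (9))]
= [(1, (9)), (0, (9))]

Answer: [(1, (9)), (0, (9))]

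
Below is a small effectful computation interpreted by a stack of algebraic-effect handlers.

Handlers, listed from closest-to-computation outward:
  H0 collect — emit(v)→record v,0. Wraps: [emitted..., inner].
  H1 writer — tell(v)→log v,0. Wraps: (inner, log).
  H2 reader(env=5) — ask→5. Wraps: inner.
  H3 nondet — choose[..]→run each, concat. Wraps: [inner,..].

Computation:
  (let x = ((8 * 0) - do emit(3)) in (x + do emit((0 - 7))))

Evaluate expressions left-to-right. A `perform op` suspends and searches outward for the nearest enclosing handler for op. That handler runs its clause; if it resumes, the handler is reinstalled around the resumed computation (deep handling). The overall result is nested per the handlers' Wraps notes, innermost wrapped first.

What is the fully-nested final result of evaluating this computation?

Working:
emit(3) @ H0 ⇒ out+=3
emit(-7) @ H0 ⇒ out+=-7
H0 returns [3, -7, 0]
H1 returns ([3, -7, 0], ())
H2 returns ([3, -7, 0], ())
H3 returns [([3, -7, 0], ())]
= [([3, -7, 0], ())]

Answer: [([3, -7, 0], ())]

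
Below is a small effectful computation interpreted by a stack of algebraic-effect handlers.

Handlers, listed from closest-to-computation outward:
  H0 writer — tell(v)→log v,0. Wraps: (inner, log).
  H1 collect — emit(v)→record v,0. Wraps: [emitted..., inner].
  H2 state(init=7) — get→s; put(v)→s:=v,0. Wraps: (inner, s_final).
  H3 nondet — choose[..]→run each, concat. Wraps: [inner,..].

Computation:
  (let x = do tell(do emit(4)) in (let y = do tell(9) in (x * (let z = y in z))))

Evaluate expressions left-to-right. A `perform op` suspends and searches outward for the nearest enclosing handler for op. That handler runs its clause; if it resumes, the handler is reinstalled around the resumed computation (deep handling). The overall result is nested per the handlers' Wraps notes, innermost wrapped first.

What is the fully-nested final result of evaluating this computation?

Answer: [([4, (0, (0, 9))], 7)]

Step-by-step:
emit(4) @ H1 ⇒ out+=4
tell(0) @ H0 ⇒ log+=0
tell(9) @ H0 ⇒ log+=9
H0 returns (0, (0, 9))
H1 returns [4, (0, (0, 9))]
H2 returns ([4, (0, (0, 9))], 7)
H3 returns [([4, (0, (0, 9))], 7)]
= [([4, (0, (0, 9))], 7)]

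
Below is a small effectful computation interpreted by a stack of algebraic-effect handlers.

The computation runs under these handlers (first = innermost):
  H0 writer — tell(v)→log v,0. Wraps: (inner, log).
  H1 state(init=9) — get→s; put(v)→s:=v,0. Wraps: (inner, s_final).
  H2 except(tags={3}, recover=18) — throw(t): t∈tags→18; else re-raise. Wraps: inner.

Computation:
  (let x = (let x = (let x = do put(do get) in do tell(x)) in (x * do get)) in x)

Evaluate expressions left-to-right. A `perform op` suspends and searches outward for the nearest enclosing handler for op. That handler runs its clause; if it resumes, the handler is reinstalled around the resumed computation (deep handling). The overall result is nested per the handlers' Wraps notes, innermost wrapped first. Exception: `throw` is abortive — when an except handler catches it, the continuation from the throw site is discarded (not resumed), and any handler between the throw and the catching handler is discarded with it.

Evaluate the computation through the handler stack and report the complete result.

Answer: ((0, (0)), 9)

Step-by-step:
get @ H1 ⇒ 9
put(9) @ H1 ⇒ s:=9
tell(0) @ H0 ⇒ log+=0
get @ H1 ⇒ 9
H0 returns (0, (0))
H1 returns ((0, (0)), 9)
H2 returns ((0, (0)), 9)
= ((0, (0)), 9)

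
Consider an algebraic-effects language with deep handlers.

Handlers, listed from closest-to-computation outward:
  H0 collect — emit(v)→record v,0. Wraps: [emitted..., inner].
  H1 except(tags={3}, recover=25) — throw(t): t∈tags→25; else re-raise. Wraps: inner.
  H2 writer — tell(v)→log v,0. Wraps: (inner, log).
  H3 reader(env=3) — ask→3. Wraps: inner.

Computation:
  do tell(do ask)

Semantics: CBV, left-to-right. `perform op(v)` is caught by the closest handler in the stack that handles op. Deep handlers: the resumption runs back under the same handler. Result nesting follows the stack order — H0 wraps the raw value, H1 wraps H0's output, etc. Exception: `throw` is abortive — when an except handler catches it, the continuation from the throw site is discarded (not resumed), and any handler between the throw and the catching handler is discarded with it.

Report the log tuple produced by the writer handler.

Working:
ask @ H3 ⇒ 3
tell(3) @ H2 ⇒ log+=3
H0 returns [0]
H1 returns [0]
H2 returns ([0], (3))
H3 returns ([0], (3))
= ([0], (3))

Answer: (3)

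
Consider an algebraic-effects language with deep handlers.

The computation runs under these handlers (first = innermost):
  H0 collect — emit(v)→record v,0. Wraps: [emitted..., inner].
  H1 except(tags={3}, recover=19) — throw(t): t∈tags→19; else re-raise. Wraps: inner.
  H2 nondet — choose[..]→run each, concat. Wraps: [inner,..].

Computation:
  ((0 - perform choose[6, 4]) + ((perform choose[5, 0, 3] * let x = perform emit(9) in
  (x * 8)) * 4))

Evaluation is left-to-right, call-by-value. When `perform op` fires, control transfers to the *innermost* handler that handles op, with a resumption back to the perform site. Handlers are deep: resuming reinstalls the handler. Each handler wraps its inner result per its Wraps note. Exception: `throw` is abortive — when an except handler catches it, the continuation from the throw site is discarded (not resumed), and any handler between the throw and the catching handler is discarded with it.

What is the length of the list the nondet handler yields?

Step-by-step:
choose[6, 4] @ H2
  branch[0] choose=6:
    choose[5, 0, 3] @ H2
      branch[0] choose=5:
        emit(9) @ H0 ⇒ out+=9
        H0 returns [9, -6]
        H1 returns [9, -6]
        H2 returns [[9, -6]]
      branch[1] choose=0:
        emit(9) @ H0 ⇒ out+=9
        H0 returns [9, -6]
        H1 returns [9, -6]
        H2 returns [[9, -6]]
      branch[2] choose=3:
        emit(9) @ H0 ⇒ out+=9
        H0 returns [9, -6]
        H1 returns [9, -6]
        H2 returns [[9, -6]]
  branch[1] choose=4:
    choose[5, 0, 3] @ H2
      branch[0] choose=5:
        emit(9) @ H0 ⇒ out+=9
        H0 returns [9, -4]
        H1 returns [9, -4]
        H2 returns [[9, -4]]
      branch[1] choose=0:
        emit(9) @ H0 ⇒ out+=9
        H0 returns [9, -4]
        H1 returns [9, -4]
        H2 returns [[9, -4]]
      branch[2] choose=3:
        emit(9) @ H0 ⇒ out+=9
        H0 returns [9, -4]
        H1 returns [9, -4]
        H2 returns [[9, -4]]
= [[9, -6], [9, -6], [9, -6], [9, -4], [9, -4], [9, -4]]

Answer: 6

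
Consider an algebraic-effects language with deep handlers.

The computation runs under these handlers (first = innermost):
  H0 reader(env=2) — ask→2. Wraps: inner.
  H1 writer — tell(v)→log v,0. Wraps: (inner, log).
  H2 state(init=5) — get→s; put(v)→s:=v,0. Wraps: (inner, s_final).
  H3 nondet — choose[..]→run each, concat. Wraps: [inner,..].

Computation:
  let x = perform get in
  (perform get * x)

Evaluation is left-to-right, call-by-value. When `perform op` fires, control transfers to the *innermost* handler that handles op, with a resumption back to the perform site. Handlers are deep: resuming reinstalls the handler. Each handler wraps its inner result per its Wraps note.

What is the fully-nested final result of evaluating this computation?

Working:
get @ H2 ⇒ 5
get @ H2 ⇒ 5
H0 returns 25
H1 returns (25, ())
H2 returns ((25, ()), 5)
H3 returns [((25, ()), 5)]
= [((25, ()), 5)]

Answer: [((25, ()), 5)]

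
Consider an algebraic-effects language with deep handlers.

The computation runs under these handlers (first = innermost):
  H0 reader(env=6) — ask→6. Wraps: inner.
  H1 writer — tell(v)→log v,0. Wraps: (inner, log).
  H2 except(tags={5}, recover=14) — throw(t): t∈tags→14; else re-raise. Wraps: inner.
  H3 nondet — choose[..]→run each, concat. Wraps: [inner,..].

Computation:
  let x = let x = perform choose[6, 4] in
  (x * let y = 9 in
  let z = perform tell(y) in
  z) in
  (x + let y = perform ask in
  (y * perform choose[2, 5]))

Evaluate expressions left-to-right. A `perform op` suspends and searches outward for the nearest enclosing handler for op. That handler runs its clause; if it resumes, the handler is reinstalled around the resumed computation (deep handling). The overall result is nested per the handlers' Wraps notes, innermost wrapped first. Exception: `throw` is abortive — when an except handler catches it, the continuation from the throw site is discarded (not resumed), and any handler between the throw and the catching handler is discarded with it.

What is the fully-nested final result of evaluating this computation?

Answer: [(12, (9)), (30, (9)), (12, (9)), (30, (9))]

Step-by-step:
choose[6, 4] @ H3
  branch[0] choose=6:
    tell(9) @ H1 ⇒ log+=9
    ask @ H0 ⇒ 6
    choose[2, 5] @ H3
      branch[0] choose=2:
        H0 returns 12
        H1 returns (12, (9))
        H2 returns (12, (9))
        H3 returns [(12, (9))]
      branch[1] choose=5:
        H0 returns 30
        H1 returns (30, (9))
        H2 returns (30, (9))
        H3 returns [(30, (9))]
  branch[1] choose=4:
    tell(9) @ H1 ⇒ log+=9
    ask @ H0 ⇒ 6
    choose[2, 5] @ H3
      branch[0] choose=2:
        H0 returns 12
        H1 returns (12, (9))
        H2 returns (12, (9))
        H3 returns [(12, (9))]
      branch[1] choose=5:
        H0 returns 30
        H1 returns (30, (9))
        H2 returns (30, (9))
        H3 returns [(30, (9))]
= [(12, (9)), (30, (9)), (12, (9)), (30, (9))]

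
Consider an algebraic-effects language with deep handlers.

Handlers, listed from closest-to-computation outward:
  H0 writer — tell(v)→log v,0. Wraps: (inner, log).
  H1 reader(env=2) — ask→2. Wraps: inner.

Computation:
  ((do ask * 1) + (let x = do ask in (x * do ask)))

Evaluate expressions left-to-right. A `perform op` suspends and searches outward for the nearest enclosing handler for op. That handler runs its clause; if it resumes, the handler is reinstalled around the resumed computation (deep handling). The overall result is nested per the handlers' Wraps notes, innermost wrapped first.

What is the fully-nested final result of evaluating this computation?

Answer: (6, ())

Step-by-step:
ask @ H1 ⇒ 2
ask @ H1 ⇒ 2
ask @ H1 ⇒ 2
H0 returns (6, ())
H1 returns (6, ())
= (6, ())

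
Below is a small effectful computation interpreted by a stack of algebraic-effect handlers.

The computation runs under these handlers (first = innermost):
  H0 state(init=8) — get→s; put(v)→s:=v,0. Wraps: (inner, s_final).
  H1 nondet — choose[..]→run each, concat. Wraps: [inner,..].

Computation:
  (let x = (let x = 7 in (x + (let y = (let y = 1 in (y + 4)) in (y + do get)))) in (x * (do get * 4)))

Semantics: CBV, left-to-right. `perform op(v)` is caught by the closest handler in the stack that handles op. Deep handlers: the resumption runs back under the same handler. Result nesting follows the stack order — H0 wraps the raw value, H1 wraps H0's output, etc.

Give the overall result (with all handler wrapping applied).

Answer: [(640, 8)]

Working:
get @ H0 ⇒ 8
get @ H0 ⇒ 8
H0 returns (640, 8)
H1 returns [(640, 8)]
= [(640, 8)]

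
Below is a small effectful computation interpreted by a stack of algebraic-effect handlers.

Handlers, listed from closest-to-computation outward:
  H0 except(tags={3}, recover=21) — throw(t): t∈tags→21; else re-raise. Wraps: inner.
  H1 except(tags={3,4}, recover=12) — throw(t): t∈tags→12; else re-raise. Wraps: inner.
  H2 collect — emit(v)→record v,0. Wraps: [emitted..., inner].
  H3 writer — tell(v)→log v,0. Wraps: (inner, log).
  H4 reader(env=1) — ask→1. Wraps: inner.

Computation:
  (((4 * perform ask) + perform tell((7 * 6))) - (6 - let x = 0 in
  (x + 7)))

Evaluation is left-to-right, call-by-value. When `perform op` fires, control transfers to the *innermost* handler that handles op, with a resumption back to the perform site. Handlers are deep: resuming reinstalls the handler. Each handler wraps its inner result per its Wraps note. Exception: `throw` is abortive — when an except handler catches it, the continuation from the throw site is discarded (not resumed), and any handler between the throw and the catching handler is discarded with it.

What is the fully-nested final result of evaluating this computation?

Answer: ([5], (42))

Working:
ask @ H4 ⇒ 1
tell(42) @ H3 ⇒ log+=42
H0 returns 5
H1 returns 5
H2 returns [5]
H3 returns ([5], (42))
H4 returns ([5], (42))
= ([5], (42))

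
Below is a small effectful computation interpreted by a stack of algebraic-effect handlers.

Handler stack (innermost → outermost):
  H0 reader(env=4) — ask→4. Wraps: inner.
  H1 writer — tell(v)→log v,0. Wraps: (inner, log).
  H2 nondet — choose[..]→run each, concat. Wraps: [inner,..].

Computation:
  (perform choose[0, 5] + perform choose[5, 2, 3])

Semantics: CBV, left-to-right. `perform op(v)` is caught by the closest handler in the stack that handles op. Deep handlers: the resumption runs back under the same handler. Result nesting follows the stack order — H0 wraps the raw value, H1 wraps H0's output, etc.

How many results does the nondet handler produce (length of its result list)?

Step-by-step:
choose[0, 5] @ H2
  branch[0] choose=0:
    choose[5, 2, 3] @ H2
      branch[0] choose=5:
        H0 returns 5
        H1 returns (5, ())
        H2 returns [(5, ())]
      branch[1] choose=2:
        H0 returns 2
        H1 returns (2, ())
        H2 returns [(2, ())]
      branch[2] choose=3:
        H0 returns 3
        H1 returns (3, ())
        H2 returns [(3, ())]
  branch[1] choose=5:
    choose[5, 2, 3] @ H2
      branch[0] choose=5:
        H0 returns 10
        H1 returns (10, ())
        H2 returns [(10, ())]
      branch[1] choose=2:
        H0 returns 7
        H1 returns (7, ())
        H2 returns [(7, ())]
      branch[2] choose=3:
        H0 returns 8
        H1 returns (8, ())
        H2 returns [(8, ())]
= [(5, ()), (2, ()), (3, ()), (10, ()), (7, ()), (8, ())]

Answer: 6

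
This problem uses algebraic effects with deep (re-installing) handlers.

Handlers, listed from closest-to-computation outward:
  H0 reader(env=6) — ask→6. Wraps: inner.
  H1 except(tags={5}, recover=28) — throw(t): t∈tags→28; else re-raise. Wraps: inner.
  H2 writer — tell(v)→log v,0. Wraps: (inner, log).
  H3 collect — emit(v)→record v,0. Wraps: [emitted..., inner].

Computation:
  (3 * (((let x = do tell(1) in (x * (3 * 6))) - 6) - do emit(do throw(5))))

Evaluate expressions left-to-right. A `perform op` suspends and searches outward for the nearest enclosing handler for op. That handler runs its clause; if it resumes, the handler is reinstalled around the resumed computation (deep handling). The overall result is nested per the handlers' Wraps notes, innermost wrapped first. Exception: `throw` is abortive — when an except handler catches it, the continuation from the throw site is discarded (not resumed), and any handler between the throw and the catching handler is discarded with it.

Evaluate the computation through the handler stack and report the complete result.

Working:
tell(1) @ H2 ⇒ log+=1
throw(5) @ H1 caught ⇒ 28
H2 returns (28, (1))
H3 returns [(28, (1))]
= [(28, (1))]

Answer: [(28, (1))]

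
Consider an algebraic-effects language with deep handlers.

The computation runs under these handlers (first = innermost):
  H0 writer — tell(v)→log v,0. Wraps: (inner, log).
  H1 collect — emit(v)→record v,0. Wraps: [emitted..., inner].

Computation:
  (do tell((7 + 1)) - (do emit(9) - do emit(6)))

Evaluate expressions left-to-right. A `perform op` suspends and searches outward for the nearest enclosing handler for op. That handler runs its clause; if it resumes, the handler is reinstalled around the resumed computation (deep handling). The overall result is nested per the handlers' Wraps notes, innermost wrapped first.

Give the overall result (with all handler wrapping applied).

Answer: [9, 6, (0, (8))]

Working:
tell(8) @ H0 ⇒ log+=8
emit(9) @ H1 ⇒ out+=9
emit(6) @ H1 ⇒ out+=6
H0 returns (0, (8))
H1 returns [9, 6, (0, (8))]
= [9, 6, (0, (8))]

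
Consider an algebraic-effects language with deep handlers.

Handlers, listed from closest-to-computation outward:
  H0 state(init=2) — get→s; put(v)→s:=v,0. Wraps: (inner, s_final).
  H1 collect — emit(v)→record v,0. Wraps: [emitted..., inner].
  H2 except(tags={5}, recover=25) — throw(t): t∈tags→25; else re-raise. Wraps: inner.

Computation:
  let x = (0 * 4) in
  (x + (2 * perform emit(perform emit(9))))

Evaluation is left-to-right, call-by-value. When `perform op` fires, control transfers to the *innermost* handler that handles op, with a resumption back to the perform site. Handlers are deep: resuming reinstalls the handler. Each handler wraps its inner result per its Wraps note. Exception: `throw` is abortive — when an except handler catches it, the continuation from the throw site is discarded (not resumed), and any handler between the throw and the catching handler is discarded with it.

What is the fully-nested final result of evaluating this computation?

Working:
emit(9) @ H1 ⇒ out+=9
emit(0) @ H1 ⇒ out+=0
H0 returns (0, 2)
H1 returns [9, 0, (0, 2)]
H2 returns [9, 0, (0, 2)]
= [9, 0, (0, 2)]

Answer: [9, 0, (0, 2)]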